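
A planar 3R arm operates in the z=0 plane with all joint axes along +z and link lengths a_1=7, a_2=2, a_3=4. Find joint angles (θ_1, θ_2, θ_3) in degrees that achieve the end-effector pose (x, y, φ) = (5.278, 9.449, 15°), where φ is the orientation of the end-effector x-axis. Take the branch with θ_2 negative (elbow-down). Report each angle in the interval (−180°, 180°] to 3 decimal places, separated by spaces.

wrist centre = target − a_3·(cos φ, sin φ) = (1.4143, 8.4137)
cos θ_2 = (72.7910−7²−2²)/(2·7·2) = 0.7068; θ_2 = -45.0232° (elbow-down)
β = atan2(8.4137,1.4143) = 80.4581°; ψ = atan2(-1.4148,8.4136) = -9.5452°
θ_1 = β − ψ = 90.0033°
θ_3 = φ − θ_1 − θ_2 = -29.9802° (wrapped to (-180°,180°])

90.003 -45.023 -29.980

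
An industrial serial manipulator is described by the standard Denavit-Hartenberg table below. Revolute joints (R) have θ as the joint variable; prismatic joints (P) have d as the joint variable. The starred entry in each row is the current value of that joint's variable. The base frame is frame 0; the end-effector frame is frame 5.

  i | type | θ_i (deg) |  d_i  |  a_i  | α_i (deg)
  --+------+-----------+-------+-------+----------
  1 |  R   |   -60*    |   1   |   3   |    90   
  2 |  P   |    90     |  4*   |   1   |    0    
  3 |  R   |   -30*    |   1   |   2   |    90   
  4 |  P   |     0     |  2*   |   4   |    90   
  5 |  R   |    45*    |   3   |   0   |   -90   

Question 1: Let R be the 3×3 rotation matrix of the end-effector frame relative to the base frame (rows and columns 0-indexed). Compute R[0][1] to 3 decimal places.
End-effector y-axis (col 1 of R) = (-0.8660,-0.5000,0.0000)
R[0][1] = -0.8660

-0.866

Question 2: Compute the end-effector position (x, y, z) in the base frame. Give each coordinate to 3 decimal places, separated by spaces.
2.134 -7.696 6.196

after link 1: o_1 = (1.5000, -2.5981, 1.0000)
after link 2: o_2 = (-1.9641, -4.5981, 2.0000)
after link 3: o_3 = (-2.3301, -5.9641, 3.7321)
after link 4: o_4 = (-0.4641, -9.1962, 6.1962)
after link 5: o_5 = (2.1340, -7.6962, 6.1962)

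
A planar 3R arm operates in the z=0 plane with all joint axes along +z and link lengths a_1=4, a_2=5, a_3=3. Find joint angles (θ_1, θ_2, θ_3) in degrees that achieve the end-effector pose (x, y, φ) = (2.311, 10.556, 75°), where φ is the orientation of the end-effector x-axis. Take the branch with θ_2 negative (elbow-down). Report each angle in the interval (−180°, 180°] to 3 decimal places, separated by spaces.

112.337 -59.995 22.658

wrist centre = target − a_3·(cos φ, sin φ) = (1.5345, 7.6582)
cos θ_2 = (61.0032−4²−5²)/(2·4·5) = 0.5001; θ_2 = -59.9947° (elbow-down)
β = atan2(7.6582,1.5345) = 78.6692°; ψ = atan2(-4.3299,6.5004) = -33.6675°
θ_1 = β − ψ = 112.3367°
θ_3 = φ − θ_1 − θ_2 = 22.6580° (wrapped to (-180°,180°])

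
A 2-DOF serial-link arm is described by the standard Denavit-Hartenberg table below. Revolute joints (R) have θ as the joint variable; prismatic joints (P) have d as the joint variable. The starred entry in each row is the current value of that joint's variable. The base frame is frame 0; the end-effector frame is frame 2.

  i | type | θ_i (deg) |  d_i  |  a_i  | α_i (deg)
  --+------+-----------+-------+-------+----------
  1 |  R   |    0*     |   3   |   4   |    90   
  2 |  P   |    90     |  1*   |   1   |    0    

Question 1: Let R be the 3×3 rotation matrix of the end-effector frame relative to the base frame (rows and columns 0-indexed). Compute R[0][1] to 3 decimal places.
End-effector y-axis (col 1 of R) = (-1.0000,0.0000,0.0000)
R[0][1] = -1.0000

-1.000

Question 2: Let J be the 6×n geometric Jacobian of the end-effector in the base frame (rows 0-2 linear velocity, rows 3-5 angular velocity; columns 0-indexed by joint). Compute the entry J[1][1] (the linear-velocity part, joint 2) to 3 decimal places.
prismatic axis z_1 = (0.0000,-1.0000,0.0000)
J_v[:, 1] = z_1; J_ω[:, 1] = (0,0,0)
entry J[1][1] = -1.0000

-1.000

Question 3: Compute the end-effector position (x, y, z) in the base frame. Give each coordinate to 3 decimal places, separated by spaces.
4.000 -1.000 4.000

after link 1: o_1 = (4.0000, 0.0000, 3.0000)
after link 2: o_2 = (4.0000, -1.0000, 4.0000)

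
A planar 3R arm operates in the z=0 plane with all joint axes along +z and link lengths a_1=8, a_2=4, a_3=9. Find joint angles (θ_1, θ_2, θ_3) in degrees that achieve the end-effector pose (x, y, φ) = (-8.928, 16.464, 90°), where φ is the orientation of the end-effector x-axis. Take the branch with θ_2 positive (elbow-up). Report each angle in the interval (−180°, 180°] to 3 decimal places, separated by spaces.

wrist centre = target − a_3·(cos φ, sin φ) = (-8.9280, 7.4640)
cos θ_2 = (135.4205−8²−4²)/(2·8·4) = 0.8659; θ_2 = 30.0092° (elbow-up)
β = atan2(7.4640,-8.9280) = 140.1037°; ψ = atan2(2.0006,11.4638) = 9.8991°
θ_1 = β − ψ = 130.2046°
θ_3 = φ − θ_1 − θ_2 = -70.2138° (wrapped to (-180°,180°])

130.205 30.009 -70.214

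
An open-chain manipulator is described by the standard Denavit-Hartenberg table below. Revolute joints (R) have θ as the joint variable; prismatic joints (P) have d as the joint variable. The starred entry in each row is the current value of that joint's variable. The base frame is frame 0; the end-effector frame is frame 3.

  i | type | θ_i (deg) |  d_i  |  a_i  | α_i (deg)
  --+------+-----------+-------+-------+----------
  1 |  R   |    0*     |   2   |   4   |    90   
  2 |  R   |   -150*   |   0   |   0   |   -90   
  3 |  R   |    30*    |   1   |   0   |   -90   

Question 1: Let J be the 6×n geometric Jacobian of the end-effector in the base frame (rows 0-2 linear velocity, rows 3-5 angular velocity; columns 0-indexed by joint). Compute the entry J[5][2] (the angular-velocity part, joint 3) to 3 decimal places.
-0.866

axis z_2 = (0.5000,-0.0000,-0.8660); lever o_n−o_2 = (0.5000,-0.0000,-0.8660)
cross product → J_v[:, 2] = (0.0000,0.0000,0.0000)
J_ω[:, 2] = z_2
entry J[5][2] = -0.8660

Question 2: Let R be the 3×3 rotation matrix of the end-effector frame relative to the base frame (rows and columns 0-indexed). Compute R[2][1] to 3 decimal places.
0.866

End-effector y-axis (col 1 of R) = (-0.5000,0.0000,0.8660)
R[2][1] = 0.8660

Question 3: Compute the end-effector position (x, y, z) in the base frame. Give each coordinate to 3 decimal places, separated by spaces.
4.500 -0.000 1.134

after link 1: o_1 = (4.0000, 0.0000, 2.0000)
after link 2: o_2 = (4.0000, 0.0000, 2.0000)
after link 3: o_3 = (4.5000, -0.0000, 1.1340)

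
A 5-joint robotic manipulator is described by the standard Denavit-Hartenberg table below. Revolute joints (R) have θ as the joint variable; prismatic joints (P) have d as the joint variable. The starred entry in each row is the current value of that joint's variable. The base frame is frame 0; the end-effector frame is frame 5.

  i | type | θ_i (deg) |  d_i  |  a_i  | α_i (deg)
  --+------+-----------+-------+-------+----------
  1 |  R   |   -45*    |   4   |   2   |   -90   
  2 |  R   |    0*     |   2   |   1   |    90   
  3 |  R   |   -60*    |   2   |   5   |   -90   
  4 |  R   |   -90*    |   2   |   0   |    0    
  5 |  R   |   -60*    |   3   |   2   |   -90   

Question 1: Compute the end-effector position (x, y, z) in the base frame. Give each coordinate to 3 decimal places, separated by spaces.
7.519 -5.158 7.000

after link 1: o_1 = (1.4142, -1.4142, 4.0000)
after link 2: o_2 = (3.5355, -0.7071, 4.0000)
after link 3: o_3 = (2.2414, -5.5367, 6.0000)
after link 4: o_4 = (4.1733, -6.0544, 6.0000)
after link 5: o_5 = (7.5194, -5.1578, 7.0000)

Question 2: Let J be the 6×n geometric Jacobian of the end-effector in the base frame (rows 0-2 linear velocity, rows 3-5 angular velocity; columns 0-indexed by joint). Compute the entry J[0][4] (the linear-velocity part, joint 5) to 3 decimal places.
axis z_4 = (0.9659,-0.2588,0.0000); lever o_n−o_4 = (3.3461,0.8966,1.0000)
cross product → J_v[:, 4] = (-0.2588,-0.9659,1.7321)
J_ω[:, 4] = z_4
entry J[0][4] = -0.2588

-0.259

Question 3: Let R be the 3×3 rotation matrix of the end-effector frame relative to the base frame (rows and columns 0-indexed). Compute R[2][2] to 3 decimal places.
0.866

End-effector z-axis (col 2 of R) = (-0.1294,-0.4830,0.8660)
R[2][2] = 0.8660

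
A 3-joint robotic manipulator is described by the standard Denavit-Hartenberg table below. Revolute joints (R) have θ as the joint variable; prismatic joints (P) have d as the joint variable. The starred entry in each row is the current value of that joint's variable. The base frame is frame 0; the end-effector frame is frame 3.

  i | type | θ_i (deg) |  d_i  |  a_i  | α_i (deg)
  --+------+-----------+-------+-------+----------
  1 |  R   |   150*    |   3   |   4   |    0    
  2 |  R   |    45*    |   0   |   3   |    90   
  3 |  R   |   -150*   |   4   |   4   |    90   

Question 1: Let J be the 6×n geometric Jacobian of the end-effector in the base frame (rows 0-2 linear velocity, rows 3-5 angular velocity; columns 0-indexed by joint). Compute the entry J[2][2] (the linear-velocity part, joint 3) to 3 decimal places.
-3.464

axis z_2 = (-0.2588,0.9659,0.0000); lever o_n−o_2 = (2.3108,4.7603,-2.0000)
cross product → J_v[:, 2] = (-1.9319,-0.5176,-3.4641)
J_ω[:, 2] = z_2
entry J[2][2] = -3.4641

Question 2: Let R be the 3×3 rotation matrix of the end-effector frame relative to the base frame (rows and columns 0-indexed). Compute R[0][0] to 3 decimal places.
End-effector x-axis (col 0 of R) = (0.8365,0.2241,-0.5000)
R[0][0] = 0.8365

0.837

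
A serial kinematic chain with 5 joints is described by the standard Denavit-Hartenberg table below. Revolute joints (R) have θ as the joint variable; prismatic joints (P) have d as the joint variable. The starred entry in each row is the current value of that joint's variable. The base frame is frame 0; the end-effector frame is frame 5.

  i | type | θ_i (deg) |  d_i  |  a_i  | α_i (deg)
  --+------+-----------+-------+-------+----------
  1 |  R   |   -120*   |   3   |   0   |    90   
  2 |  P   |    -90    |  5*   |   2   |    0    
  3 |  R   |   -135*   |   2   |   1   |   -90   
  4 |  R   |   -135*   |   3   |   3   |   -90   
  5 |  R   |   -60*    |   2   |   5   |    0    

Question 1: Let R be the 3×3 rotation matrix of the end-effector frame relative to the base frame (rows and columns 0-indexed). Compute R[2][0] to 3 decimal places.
-0.862

End-effector x-axis (col 0 of R) = (-0.1250,0.4906,-0.8624)
R[2][0] = -0.8624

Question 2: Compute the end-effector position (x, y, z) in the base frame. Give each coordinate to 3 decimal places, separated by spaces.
-8.585 9.737 -5.226

after link 1: o_1 = (0.0000, 0.0000, 3.0000)
after link 2: o_2 = (-4.3301, 2.5000, 1.0000)
after link 3: o_3 = (-5.7086, 4.1124, 1.7071)
after link 4: o_4 = (-7.2351, 5.7111, -1.9142)
after link 5: o_5 = (-8.5848, 9.7372, -5.2261)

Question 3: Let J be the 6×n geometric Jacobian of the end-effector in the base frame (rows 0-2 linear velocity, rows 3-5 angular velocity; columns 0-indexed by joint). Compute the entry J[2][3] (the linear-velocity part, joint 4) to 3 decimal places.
3.750

axis z_3 = (0.3536,0.6124,-0.7071); lever o_n−o_3 = (-2.8762,5.6249,-6.9332)
cross product → J_v[:, 3] = (-0.2683,4.4850,3.7500)
J_ω[:, 3] = z_3
entry J[2][3] = 3.7500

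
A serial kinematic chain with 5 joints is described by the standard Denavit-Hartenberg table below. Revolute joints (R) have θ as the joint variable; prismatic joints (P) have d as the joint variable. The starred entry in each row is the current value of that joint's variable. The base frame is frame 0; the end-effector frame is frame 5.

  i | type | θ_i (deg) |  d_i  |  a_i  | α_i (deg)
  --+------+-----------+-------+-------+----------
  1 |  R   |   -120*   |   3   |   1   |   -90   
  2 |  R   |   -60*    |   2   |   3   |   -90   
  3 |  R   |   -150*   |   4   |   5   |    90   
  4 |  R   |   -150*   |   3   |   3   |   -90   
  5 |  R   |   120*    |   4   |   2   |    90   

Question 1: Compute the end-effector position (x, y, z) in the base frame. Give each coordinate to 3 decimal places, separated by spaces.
after link 1: o_1 = (-0.5000, -0.8660, 3.0000)
after link 2: o_2 = (0.4821, -3.1651, 5.5981)
after link 3: o_3 = (1.9976, -5.5401, -0.1519)
after link 4: o_4 = (-0.9154, -2.7913, 1.2476)
after link 5: o_5 = (3.3122, -1.3349, 1.3301)

3.312 -1.335 1.330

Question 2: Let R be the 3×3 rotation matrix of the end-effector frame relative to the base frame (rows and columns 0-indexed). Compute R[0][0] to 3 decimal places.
0.714

End-effector x-axis (col 0 of R) = (0.7143,-0.6959,-0.0748)
R[0][0] = 0.7143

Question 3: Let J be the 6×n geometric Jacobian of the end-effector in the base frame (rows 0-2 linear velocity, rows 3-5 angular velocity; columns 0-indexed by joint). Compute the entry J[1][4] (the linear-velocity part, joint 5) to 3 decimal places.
0.187

axis z_4 = (0.6998,0.7120,0.0580); lever o_n−o_4 = (4.2276,1.4563,0.0825)
cross product → J_v[:, 4] = (-0.0257,0.1875,-1.9910)
J_ω[:, 4] = z_4
entry J[1][4] = 0.1875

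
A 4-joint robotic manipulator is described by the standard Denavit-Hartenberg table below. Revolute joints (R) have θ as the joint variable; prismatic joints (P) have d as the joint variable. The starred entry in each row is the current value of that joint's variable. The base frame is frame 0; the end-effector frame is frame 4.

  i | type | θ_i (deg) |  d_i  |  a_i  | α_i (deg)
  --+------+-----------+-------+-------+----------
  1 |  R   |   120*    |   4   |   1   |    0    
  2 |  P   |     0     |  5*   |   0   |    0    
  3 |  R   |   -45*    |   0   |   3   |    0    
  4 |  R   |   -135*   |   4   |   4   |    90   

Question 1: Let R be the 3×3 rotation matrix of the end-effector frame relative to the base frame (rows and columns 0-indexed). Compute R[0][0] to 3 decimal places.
0.500

End-effector x-axis (col 0 of R) = (0.5000,-0.8660,0.0000)
R[0][0] = 0.5000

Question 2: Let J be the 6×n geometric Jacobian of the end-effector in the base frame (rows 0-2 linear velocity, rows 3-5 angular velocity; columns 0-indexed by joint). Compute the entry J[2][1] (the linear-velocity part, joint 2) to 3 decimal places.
1.000

prismatic axis z_1 = (0.0000,0.0000,1.0000)
J_v[:, 1] = z_1; J_ω[:, 1] = (0,0,0)
entry J[2][1] = 1.0000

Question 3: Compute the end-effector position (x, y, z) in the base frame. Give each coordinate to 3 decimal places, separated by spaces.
after link 1: o_1 = (-0.5000, 0.8660, 4.0000)
after link 2: o_2 = (-0.5000, 0.8660, 9.0000)
after link 3: o_3 = (0.2765, 3.7638, 9.0000)
after link 4: o_4 = (2.2765, 0.2997, 13.0000)

2.276 0.300 13.000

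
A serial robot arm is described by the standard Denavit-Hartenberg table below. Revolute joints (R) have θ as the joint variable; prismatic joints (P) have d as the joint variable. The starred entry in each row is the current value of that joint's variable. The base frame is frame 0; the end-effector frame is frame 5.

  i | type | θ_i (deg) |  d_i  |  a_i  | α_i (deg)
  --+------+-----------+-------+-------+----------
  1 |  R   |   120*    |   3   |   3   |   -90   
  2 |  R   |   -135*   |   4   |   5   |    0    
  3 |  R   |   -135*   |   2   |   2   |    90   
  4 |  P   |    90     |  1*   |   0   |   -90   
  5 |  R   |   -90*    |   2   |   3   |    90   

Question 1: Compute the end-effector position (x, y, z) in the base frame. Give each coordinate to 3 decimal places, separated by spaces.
-6.928 0.000 6.536

after link 1: o_1 = (-1.5000, 2.5981, 3.0000)
after link 2: o_2 = (-3.1963, -2.4638, 6.5355)
after link 3: o_3 = (-4.9284, -3.4638, 4.5355)
after link 4: o_4 = (-5.4284, -2.5978, 4.5355)
after link 5: o_5 = (-6.9284, 0.0003, 6.5355)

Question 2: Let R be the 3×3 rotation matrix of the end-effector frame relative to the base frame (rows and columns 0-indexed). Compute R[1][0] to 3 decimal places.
End-effector x-axis (col 0 of R) = (-0.5000,0.8660,-0.0000)
R[1][0] = 0.8660

0.866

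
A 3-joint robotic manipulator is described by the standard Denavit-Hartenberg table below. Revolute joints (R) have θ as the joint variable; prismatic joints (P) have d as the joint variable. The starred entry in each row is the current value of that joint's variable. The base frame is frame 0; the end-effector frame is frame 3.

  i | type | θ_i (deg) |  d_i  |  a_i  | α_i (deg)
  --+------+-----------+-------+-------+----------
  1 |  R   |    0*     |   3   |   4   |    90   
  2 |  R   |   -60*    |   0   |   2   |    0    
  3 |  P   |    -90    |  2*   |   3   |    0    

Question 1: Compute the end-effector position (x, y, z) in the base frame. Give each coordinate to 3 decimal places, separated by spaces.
after link 1: o_1 = (4.0000, 0.0000, 3.0000)
after link 2: o_2 = (5.0000, -0.0000, 1.2679)
after link 3: o_3 = (2.4019, -2.0000, -0.2321)

2.402 -2.000 -0.232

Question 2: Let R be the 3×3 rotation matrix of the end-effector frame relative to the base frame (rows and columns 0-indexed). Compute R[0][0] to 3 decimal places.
End-effector x-axis (col 0 of R) = (-0.8660,-0.0000,-0.5000)
R[0][0] = -0.8660

-0.866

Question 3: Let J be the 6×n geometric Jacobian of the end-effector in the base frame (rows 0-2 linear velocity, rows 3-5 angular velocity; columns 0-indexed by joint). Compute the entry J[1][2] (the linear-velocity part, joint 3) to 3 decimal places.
prismatic axis z_2 = (0.0000,-1.0000,0.0000)
J_v[:, 2] = z_2; J_ω[:, 2] = (0,0,0)
entry J[1][2] = -1.0000

-1.000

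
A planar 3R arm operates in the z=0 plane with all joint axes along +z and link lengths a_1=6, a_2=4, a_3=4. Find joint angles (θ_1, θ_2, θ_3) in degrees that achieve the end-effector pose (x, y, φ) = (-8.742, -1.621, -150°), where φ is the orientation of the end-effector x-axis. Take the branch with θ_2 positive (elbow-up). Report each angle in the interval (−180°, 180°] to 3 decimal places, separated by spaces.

wrist centre = target − a_3·(cos φ, sin φ) = (-5.2779, 0.3790)
cos θ_2 = (27.9999−6²−4²)/(2·6·4) = -0.5000; θ_2 = 120.0002° (elbow-up)
β = atan2(0.3790,-5.2779) = 175.8927°; ψ = atan2(3.4641,4.0000) = 40.8934°
θ_1 = β − ψ = 134.9993°
θ_3 = φ − θ_1 − θ_2 = -44.9995° (wrapped to (-180°,180°])

134.999 120.000 -44.999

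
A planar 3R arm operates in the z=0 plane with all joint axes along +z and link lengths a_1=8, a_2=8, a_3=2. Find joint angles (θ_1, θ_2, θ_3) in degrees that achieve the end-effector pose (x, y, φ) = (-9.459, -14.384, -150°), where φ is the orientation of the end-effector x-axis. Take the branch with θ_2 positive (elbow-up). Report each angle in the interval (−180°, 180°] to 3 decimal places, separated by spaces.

-135.005 30.013 -45.007

wrist centre = target − a_3·(cos φ, sin φ) = (-7.7269, -13.3840)
cos θ_2 = (238.8372−8²−8²)/(2·8·8) = 0.8659; θ_2 = 30.0126° (elbow-up)
β = atan2(-13.3840,-7.7269) = -119.9990°; ψ = atan2(4.0015,14.9273) = 15.0063°
θ_1 = β − ψ = -135.0053°
θ_3 = φ − θ_1 − θ_2 = -45.0073° (wrapped to (-180°,180°])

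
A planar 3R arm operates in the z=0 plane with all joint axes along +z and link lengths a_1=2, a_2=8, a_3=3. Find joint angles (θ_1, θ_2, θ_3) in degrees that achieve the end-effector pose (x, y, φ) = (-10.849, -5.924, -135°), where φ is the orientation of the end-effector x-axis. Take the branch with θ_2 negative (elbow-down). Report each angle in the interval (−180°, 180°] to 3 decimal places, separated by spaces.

-120.011 -44.986 29.998

wrist centre = target − a_3·(cos φ, sin φ) = (-8.7277, -3.8027)
cos θ_2 = (90.6328−2²−8²)/(2·2·8) = 0.7073; θ_2 = -44.9865° (elbow-down)
β = atan2(-3.8027,-8.7277) = -156.4571°; ψ = atan2(-5.6555,7.6582) = -36.4456°
θ_1 = β − ψ = -120.0115°
θ_3 = φ − θ_1 − θ_2 = 29.9979° (wrapped to (-180°,180°])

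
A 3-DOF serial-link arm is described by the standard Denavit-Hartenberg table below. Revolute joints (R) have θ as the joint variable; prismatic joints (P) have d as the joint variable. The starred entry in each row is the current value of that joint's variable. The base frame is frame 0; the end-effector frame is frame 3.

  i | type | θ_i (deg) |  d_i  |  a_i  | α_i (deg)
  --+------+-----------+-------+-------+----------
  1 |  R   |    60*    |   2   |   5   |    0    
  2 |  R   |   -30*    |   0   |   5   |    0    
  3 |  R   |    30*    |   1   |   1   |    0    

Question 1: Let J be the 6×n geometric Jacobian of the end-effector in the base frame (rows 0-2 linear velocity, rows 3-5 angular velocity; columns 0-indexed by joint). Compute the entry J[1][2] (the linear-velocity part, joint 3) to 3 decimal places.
axis z_2 = (0.0000,0.0000,1.0000); lever o_n−o_2 = (0.5000,0.8660,1.0000)
cross product → J_v[:, 2] = (-0.8660,0.5000,0.0000)
J_ω[:, 2] = z_2
entry J[1][2] = 0.5000

0.500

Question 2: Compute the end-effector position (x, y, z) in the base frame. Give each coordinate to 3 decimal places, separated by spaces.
after link 1: o_1 = (2.5000, 4.3301, 2.0000)
after link 2: o_2 = (6.8301, 6.8301, 2.0000)
after link 3: o_3 = (7.3301, 7.6962, 3.0000)

7.330 7.696 3.000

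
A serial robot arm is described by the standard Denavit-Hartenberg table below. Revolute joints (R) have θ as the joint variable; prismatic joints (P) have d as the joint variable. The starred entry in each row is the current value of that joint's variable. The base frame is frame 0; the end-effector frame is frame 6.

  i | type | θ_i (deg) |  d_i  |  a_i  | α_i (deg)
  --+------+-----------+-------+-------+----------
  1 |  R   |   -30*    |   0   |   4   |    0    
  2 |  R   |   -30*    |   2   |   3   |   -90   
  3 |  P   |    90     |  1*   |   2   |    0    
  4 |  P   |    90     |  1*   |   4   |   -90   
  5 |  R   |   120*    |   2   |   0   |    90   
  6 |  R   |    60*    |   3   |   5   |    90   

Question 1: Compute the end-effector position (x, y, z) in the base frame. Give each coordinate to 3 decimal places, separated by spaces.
after link 1: o_1 = (3.4641, -2.0000, 0.0000)
after link 2: o_2 = (4.9641, -4.5981, 2.0000)
after link 3: o_3 = (5.8301, -4.0981, 0.0000)
after link 4: o_4 = (4.6962, -0.1340, -0.0000)
after link 5: o_5 = (4.6962, -0.1340, 2.0000)
after link 6: o_6 = (0.8481, -0.7990, 6.3301)

0.848 -0.799 6.330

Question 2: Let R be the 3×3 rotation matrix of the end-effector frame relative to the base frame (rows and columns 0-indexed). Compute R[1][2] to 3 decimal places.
-0.750

End-effector z-axis (col 2 of R) = (-0.4330,-0.7500,-0.5000)
R[1][2] = -0.7500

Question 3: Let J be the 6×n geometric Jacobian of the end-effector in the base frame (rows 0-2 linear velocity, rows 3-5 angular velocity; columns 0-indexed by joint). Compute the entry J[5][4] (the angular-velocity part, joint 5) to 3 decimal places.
axis z_4 = (-0.0000,0.0000,1.0000); lever o_n−o_4 = (-3.8481,-0.6651,6.3301)
cross product → J_v[:, 4] = (0.6651,-3.8481,0.0000)
J_ω[:, 4] = z_4
entry J[5][4] = 1.0000

1.000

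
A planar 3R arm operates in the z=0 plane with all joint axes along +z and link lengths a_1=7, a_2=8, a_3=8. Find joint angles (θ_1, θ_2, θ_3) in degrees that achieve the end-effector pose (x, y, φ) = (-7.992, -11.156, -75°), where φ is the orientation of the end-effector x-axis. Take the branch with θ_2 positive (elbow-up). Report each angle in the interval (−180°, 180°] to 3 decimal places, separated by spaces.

150.004 89.995 45.001

wrist centre = target − a_3·(cos φ, sin φ) = (-10.0626, -3.4286)
cos θ_2 = (113.0102−7²−8²)/(2·7·8) = 0.0001; θ_2 = 89.9948° (elbow-up)
β = atan2(-3.4286,-10.0626) = -161.1846°; ψ = atan2(8.0000,7.0007) = 48.8111°
θ_1 = β − ψ = -209.9957°
θ_3 = φ − θ_1 − θ_2 = 45.0009° (wrapped to (-180°,180°])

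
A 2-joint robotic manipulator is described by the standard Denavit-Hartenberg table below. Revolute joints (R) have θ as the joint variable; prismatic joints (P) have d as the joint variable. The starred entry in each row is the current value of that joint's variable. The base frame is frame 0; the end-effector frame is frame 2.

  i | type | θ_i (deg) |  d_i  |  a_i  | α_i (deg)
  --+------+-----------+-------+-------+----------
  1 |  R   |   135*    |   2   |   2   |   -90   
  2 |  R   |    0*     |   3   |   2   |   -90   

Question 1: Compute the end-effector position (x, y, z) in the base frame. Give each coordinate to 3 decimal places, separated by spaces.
after link 1: o_1 = (-1.4142, 1.4142, 2.0000)
after link 2: o_2 = (-4.9497, 0.7071, 2.0000)

-4.950 0.707 2.000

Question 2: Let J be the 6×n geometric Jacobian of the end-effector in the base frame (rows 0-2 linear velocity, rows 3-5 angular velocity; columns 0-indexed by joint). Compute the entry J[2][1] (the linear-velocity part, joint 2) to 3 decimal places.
-2.000

axis z_1 = (-0.7071,-0.7071,0.0000); lever o_n−o_1 = (-3.5355,-0.7071,0.0000)
cross product → J_v[:, 1] = (0.0000,-0.0000,-2.0000)
J_ω[:, 1] = z_1
entry J[2][1] = -2.0000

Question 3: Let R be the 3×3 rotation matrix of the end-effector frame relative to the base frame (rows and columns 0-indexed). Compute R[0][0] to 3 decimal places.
End-effector x-axis (col 0 of R) = (-0.7071,0.7071,0.0000)
R[0][0] = -0.7071

-0.707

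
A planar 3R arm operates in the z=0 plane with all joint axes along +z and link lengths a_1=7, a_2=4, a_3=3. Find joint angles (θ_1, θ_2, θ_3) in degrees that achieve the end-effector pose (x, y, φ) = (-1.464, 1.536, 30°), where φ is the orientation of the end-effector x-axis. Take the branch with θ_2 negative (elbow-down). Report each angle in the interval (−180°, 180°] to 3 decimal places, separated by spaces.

-151.015 -150.002 -28.983

wrist centre = target − a_3·(cos φ, sin φ) = (-4.0621, 0.0360)
cos θ_2 = (16.5018−7²−4²)/(2·7·4) = -0.8660; θ_2 = -150.0017° (elbow-down)
β = atan2(0.0360,-4.0621) = 179.4922°; ψ = atan2(-1.9999,3.5358) = -29.4928°
θ_1 = β − ψ = 208.9851°
θ_3 = φ − θ_1 − θ_2 = -28.9834° (wrapped to (-180°,180°])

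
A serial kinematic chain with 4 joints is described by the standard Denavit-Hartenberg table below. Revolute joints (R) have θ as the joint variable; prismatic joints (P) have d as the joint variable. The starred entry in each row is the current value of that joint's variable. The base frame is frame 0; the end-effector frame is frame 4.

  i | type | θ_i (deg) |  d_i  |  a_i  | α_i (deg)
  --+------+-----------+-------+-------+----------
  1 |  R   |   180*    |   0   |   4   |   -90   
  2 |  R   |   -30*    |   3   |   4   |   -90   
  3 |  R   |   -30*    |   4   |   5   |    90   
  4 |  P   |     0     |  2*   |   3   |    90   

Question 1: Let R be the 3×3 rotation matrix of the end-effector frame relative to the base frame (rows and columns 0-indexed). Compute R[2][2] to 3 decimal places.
0.866

End-effector z-axis (col 2 of R) = (0.5000,-0.0000,0.8660)
R[2][2] = 0.8660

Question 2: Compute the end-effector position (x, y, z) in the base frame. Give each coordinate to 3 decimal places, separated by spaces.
after link 1: o_1 = (-4.0000, 0.0000, 0.0000)
after link 2: o_2 = (-7.4641, -3.0000, 2.0000)
after link 3: o_3 = (-13.2141, -5.5000, 0.7010)
after link 4: o_4 = (-14.5981, -8.7321, 1.5000)

-14.598 -8.732 1.500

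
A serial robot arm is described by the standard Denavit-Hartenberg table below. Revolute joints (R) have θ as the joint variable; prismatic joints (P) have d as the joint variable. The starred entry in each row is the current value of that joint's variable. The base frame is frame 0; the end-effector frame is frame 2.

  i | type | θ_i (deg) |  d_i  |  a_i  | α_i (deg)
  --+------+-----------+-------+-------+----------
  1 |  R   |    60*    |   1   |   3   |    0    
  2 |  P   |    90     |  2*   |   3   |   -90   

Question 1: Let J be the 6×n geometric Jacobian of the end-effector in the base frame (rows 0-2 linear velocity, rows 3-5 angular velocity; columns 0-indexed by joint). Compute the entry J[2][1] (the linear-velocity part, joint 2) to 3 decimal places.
1.000

prismatic axis z_1 = (0.0000,0.0000,1.0000)
J_v[:, 1] = z_1; J_ω[:, 1] = (0,0,0)
entry J[2][1] = 1.0000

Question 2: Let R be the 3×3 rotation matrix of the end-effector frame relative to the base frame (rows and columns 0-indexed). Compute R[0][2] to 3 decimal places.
-0.500

End-effector z-axis (col 2 of R) = (-0.5000,-0.8660,0.0000)
R[0][2] = -0.5000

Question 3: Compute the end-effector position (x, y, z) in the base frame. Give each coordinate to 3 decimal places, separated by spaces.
after link 1: o_1 = (1.5000, 2.5981, 1.0000)
after link 2: o_2 = (-1.0981, 4.0981, 3.0000)

-1.098 4.098 3.000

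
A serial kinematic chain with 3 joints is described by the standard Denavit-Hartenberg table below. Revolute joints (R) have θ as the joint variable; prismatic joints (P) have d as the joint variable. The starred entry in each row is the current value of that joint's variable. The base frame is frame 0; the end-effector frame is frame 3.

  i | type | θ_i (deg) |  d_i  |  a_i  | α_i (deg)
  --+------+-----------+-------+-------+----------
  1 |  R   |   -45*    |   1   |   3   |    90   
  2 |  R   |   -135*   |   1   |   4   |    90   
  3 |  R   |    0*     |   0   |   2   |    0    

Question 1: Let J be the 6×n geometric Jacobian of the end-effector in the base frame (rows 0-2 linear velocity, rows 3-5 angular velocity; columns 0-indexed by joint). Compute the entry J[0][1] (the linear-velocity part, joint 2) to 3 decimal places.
axis z_1 = (-0.7071,-0.7071,0.0000); lever o_n−o_1 = (-3.7071,2.2929,-4.2426)
cross product → J_v[:, 1] = (3.0000,-3.0000,-4.2426)
J_ω[:, 1] = z_1
entry J[0][1] = 3.0000

3.000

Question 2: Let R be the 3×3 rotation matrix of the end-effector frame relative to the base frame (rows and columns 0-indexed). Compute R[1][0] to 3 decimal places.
0.500

End-effector x-axis (col 0 of R) = (-0.5000,0.5000,-0.7071)
R[1][0] = 0.5000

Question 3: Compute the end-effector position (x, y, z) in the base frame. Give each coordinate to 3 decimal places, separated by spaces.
after link 1: o_1 = (2.1213, -2.1213, 1.0000)
after link 2: o_2 = (-0.5858, -0.8284, -1.8284)
after link 3: o_3 = (-1.5858, 0.1716, -3.2426)

-1.586 0.172 -3.243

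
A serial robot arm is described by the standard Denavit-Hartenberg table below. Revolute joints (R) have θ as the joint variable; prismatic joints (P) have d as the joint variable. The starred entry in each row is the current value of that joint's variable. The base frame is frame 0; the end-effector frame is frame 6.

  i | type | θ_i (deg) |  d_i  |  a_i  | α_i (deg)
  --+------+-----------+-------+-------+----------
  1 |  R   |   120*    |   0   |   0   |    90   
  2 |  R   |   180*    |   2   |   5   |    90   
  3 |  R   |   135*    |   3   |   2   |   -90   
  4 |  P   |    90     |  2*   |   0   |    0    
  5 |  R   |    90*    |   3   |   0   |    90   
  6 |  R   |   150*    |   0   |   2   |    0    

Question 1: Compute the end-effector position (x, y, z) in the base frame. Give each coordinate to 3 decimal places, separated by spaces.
-0.598 1.828 3.000

after link 1: o_1 = (0.0000, 0.0000, 0.0000)
after link 2: o_2 = (4.2321, -3.3301, 0.0000)
after link 3: o_3 = (4.7497, -1.3983, 3.0000)
after link 4: o_4 = (2.8178, -0.8806, 3.0000)
after link 5: o_5 = (-0.0799, -0.1042, 3.0000)
after link 6: o_6 = (-0.5976, 1.8277, 3.0000)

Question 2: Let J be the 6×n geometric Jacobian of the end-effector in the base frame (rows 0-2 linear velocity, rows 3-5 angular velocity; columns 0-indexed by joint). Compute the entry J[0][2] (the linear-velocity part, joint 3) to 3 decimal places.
axis z_2 = (-0.0000,0.0000,1.0000); lever o_n−o_2 = (-4.8296,5.1578,3.0000)
cross product → J_v[:, 2] = (-5.1578,-4.8296,0.0000)
J_ω[:, 2] = z_2
entry J[0][2] = -5.1578

-5.158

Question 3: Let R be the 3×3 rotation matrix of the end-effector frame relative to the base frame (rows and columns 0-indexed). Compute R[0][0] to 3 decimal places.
-0.259

End-effector x-axis (col 0 of R) = (-0.2588,0.9659,0.0000)
R[0][0] = -0.2588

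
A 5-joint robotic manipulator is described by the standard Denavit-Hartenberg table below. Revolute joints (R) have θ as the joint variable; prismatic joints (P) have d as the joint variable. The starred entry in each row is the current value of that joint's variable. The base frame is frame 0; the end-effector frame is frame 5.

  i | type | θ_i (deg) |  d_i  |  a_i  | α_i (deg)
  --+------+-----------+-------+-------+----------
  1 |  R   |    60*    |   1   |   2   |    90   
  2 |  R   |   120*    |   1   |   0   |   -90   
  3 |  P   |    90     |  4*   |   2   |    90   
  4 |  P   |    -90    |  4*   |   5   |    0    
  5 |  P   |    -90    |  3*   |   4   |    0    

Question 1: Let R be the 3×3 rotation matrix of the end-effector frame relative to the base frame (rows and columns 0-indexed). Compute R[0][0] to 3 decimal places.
End-effector x-axis (col 0 of R) = (0.8660,-0.5000,0.0000)
R[0][0] = 0.8660

0.866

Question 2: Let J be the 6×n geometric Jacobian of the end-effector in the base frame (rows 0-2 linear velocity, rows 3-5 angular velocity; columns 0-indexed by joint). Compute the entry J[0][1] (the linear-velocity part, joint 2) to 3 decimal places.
axis z_1 = (0.8660,-0.5000,0.0000); lever o_n−o_1 = (1.2811,-3.7811,6.5622)
cross product → J_v[:, 1] = (-3.2811,-5.6830,-2.6340)
J_ω[:, 1] = z_1
entry J[0][1] = -3.2811

-3.281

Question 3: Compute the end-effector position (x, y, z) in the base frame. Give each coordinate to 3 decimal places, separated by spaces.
after link 1: o_1 = (1.0000, 1.7321, 1.0000)
after link 2: o_2 = (1.8660, 1.2321, 1.0000)
after link 3: o_3 = (-1.5981, -0.7679, -1.0000)
after link 4: o_4 = (-0.4330, 1.2500, 4.9641)
after link 5: o_5 = (2.2811, -2.0490, 7.5622)

2.281 -2.049 7.562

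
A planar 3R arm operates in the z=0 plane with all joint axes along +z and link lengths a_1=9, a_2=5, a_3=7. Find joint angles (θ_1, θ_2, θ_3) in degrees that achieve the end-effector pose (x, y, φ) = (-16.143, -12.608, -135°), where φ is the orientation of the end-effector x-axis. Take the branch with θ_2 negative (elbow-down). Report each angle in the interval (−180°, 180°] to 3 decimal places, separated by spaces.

-134.996 -30.006 30.002

wrist centre = target − a_3·(cos φ, sin φ) = (-11.1933, -7.6583)
cos θ_2 = (183.9377−9²−5²)/(2·9·5) = 0.8660; θ_2 = -30.0058° (elbow-down)
β = atan2(-7.6583,-11.1933) = -145.6207°; ψ = atan2(-2.5004,13.3299) = -10.6242°
θ_1 = β − ψ = -134.9965°
θ_3 = φ − θ_1 − θ_2 = 30.0023° (wrapped to (-180°,180°])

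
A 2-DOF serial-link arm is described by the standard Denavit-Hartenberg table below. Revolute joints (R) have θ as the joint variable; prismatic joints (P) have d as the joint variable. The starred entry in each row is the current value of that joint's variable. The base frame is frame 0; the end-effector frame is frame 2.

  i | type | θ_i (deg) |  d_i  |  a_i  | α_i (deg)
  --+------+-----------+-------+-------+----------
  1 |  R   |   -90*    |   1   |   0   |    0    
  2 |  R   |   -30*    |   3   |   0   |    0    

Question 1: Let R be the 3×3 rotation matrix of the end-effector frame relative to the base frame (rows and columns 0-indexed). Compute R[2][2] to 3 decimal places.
End-effector z-axis (col 2 of R) = (0.0000,0.0000,1.0000)
R[2][2] = 1.0000

1.000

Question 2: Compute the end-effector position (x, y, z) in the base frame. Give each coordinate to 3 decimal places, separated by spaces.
after link 1: o_1 = (0.0000, 0.0000, 1.0000)
after link 2: o_2 = (0.0000, 0.0000, 4.0000)

0.000 0.000 4.000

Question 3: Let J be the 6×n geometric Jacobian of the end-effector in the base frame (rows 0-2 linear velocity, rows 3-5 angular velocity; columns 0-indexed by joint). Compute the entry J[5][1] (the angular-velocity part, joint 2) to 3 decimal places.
1.000

axis z_1 = (0.0000,0.0000,1.0000); lever o_n−o_1 = (0.0000,0.0000,3.0000)
cross product → J_v[:, 1] = (0.0000,0.0000,0.0000)
J_ω[:, 1] = z_1
entry J[5][1] = 1.0000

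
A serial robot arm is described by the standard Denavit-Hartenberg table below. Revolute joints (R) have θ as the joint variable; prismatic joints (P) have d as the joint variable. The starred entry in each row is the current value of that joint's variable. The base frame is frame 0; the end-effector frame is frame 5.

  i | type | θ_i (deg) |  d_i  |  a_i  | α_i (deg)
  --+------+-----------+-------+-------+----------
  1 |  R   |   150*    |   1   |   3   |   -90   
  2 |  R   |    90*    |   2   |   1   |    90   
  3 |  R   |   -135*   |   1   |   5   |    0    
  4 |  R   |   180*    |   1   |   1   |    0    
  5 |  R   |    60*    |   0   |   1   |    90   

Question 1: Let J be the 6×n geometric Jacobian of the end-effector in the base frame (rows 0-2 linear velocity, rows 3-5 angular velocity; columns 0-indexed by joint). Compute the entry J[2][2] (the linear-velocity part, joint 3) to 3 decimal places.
axis z_2 = (-0.8660,0.5000,0.0000); lever o_n−o_2 = (-0.8008,2.6130,3.0872)
cross product → J_v[:, 2] = (1.5436,2.6736,-1.8625)
J_ω[:, 2] = z_2
entry J[2][2] = -1.8625

-1.863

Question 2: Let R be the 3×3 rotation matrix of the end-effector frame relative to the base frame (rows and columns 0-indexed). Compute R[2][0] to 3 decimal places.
0.259

End-effector x-axis (col 0 of R) = (-0.4830,-0.8365,0.2588)
R[2][0] = 0.2588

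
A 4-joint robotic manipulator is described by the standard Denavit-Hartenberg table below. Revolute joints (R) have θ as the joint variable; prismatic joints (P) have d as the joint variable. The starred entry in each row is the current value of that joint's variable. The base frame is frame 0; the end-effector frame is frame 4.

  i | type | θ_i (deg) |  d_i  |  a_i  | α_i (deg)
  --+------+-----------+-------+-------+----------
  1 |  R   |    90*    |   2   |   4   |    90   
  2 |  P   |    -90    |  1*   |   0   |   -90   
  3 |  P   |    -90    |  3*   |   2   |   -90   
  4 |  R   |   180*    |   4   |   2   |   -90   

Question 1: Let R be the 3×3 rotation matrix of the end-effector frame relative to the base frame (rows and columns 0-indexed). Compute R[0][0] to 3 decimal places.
-1.000

End-effector x-axis (col 0 of R) = (-1.0000,0.0000,-0.0000)
R[0][0] = -1.0000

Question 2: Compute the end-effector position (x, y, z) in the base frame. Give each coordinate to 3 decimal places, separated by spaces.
1.000 7.000 -2.000

after link 1: o_1 = (0.0000, 4.0000, 2.0000)
after link 2: o_2 = (1.0000, 4.0000, 2.0000)
after link 3: o_3 = (3.0000, 7.0000, 2.0000)
after link 4: o_4 = (1.0000, 7.0000, -2.0000)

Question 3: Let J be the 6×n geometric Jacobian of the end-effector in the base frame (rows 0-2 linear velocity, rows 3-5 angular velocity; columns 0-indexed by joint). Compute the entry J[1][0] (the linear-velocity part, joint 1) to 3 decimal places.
1.000

axis z_0 = ẑ; lever o_n−o_0 = (1.0000,7.0000,-2.0000)
cross product → J_v[:, 0] = (-7.0000,1.0000,0.0000)
J_ω[:, 0] = z_0
entry J[1][0] = 1.0000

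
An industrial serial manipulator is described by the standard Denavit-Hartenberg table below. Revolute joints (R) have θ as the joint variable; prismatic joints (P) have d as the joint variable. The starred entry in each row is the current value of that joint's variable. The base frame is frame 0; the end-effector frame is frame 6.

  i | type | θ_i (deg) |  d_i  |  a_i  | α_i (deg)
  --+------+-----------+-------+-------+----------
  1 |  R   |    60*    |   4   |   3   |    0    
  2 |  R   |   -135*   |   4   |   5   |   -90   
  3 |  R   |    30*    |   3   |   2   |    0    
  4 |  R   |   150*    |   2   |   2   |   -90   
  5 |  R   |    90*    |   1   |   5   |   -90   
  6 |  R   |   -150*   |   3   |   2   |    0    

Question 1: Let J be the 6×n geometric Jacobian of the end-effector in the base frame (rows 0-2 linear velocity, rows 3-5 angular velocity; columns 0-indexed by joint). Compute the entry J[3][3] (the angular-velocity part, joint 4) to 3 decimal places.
axis z_3 = (0.9659,0.2588,0.0000); lever o_n−o_3 = (-0.9659,-1.2941,2.0000)
cross product → J_v[:, 3] = (0.5176,-1.9319,-1.0000)
J_ω[:, 3] = z_3
entry J[3][3] = 0.9659

0.966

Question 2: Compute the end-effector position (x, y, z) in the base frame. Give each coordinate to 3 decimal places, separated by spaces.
5.174 -4.422 9.000

after link 1: o_1 = (1.5000, 2.5981, 4.0000)
after link 2: o_2 = (2.7941, -2.2316, 8.0000)
after link 3: o_3 = (6.1402, -3.1281, 7.0000)
after link 4: o_4 = (7.5544, -0.6786, 7.0000)
after link 5: o_5 = (2.7247, -1.9727, 8.0000)
after link 6: o_6 = (5.1742, -4.4222, 9.0000)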